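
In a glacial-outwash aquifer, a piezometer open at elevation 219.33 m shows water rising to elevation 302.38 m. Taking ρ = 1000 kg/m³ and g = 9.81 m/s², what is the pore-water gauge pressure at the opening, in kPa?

Pressure head ψ = h − z = 302.38 − 219.33 = 83.05 m.
P = ρgψ = 1000 × 9.81 × 83.05 = 814720 Pa ≈ 815 kPa.

P ≈ 815 kPa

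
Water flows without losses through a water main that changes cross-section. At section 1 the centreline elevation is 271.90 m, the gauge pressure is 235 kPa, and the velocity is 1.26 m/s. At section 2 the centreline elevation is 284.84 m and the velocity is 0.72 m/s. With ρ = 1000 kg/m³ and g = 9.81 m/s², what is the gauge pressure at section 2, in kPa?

Pressure head at 1: ψ₁ = P₁/(ρg) = 235×1000 / (1000 × 9.81) = 23.96 m.
Velocity heads: v₁²/2g = 1.26²/19.62 = 0.081 m; v₂²/2g = 0.72²/19.62 = 0.026 m.
Total head H = z₁ + ψ₁ + v₁²/2g = 271.90 + 23.96 + 0.081 = 295.94 m.
ψ₂ = H − z₂ − v₂²/2g = 295.94 − 284.84 − 0.026 = 11.07 m.
P₂ = ρgψ₂ = 1000 × 9.81 × 11.07 ≈ 109 kPa.

P₂ ≈ 109 kPa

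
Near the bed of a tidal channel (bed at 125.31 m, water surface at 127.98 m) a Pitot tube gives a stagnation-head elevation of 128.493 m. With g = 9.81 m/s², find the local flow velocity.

Near the bed, under hydrostatic conditions, the piezometric head (z + ψ) equals the free-surface elevation, 127.98 m.
Velocity head = total − piezometric = 128.493 − 127.98 = 0.513 m.
v = √(2g·h_v) = √(2 × 9.81 × 0.513) = 3.17 m/s.

v ≈ 3.17 m/s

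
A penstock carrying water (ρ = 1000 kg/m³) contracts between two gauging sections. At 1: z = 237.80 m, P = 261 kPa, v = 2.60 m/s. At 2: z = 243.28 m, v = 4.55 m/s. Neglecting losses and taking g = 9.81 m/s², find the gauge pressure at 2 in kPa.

Pressure head at 1: ψ₁ = P₁/(ρg) = 261×1000 / (1000 × 9.81) = 26.61 m.
Velocity heads: v₁²/2g = 2.60²/19.62 = 0.345 m; v₂²/2g = 4.55²/19.62 = 1.055 m.
Total head H = z₁ + ψ₁ + v₁²/2g = 237.80 + 26.61 + 0.345 = 264.76 m.
ψ₂ = H − z₂ − v₂²/2g = 264.76 − 243.28 − 1.055 = 20.42 m.
P₂ = ρgψ₂ = 1000 × 9.81 × 20.42 ≈ 200 kPa.

P₂ ≈ 200 kPa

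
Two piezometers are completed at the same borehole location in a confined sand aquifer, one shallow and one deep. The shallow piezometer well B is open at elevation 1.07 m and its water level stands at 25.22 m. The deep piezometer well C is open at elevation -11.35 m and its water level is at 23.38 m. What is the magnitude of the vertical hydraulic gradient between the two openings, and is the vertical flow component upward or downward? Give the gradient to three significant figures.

|i_v| ≈ 0.148; vertical flow is downward

Total head at well B: h = 25.22 m (water level in the standpipe).
Total head at well C: h = 23.38 m.
Δh = h(well B) − h(well C) = 25.22 − 23.38 = 1.84 m.
Vertical separation Δz = 1.07 − (-11.35) = 12.42 m.
|i_v| = |Δh| / Δz = 1.84 / 12.42 = 0.148.
Head is higher in the shallow piezometer, so vertical flow is downward (recharge condition).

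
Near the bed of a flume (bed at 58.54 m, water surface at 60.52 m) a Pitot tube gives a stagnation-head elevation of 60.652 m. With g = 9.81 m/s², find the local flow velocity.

Near the bed, under hydrostatic conditions, the piezometric head (z + ψ) equals the free-surface elevation, 60.52 m.
Velocity head = total − piezometric = 60.652 − 60.52 = 0.132 m.
v = √(2g·h_v) = √(2 × 9.81 × 0.132) = 1.61 m/s.

v ≈ 1.61 m/s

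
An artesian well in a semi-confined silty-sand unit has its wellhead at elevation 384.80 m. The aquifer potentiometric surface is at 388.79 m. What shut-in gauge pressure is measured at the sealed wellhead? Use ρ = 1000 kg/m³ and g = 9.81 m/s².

P ≈ 39.1 kPa

Head above the cap: Δh = 388.79 − 384.80 = 3.99 m.
P = ρgΔh = 1000 × 9.81 × 3.99 = 39142 Pa ≈ 39.1 kPa.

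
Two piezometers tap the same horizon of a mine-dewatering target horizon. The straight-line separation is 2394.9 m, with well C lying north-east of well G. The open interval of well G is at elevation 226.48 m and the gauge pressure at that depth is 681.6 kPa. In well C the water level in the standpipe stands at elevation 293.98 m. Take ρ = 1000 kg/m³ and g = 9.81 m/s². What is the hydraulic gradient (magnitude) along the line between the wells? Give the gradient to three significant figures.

Pressure head at well G: ψ = P/(ρg) = 681.6×1000 / (1000 × 9.81) = 69.48 m.
Total head at well G: h = z + ψ = 226.48 + 69.48 = 295.96 m.
Total head at well C: h = 293.98 m (water level in the piezometer is the total head).
Head difference: h(well G) − h(well C) = 295.96 − 293.98 = 1.98 m.
Hydraulic gradient: i = |Δh| / L = 1.98 / 2394.9 = 0.000827.

i ≈ 0.000827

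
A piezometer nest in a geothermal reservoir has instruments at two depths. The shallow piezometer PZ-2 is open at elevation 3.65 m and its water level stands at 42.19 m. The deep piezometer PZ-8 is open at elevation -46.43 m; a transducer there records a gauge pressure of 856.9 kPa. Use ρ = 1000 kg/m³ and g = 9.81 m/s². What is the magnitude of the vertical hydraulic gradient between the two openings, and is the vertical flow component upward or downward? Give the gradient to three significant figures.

Total head at PZ-2: h = 42.19 m (water level in the standpipe).
Pressure head at PZ-8: ψ = P/(ρg) = 856.9×1000 / (1000 × 9.81) = 87.35 m.
Total head at PZ-8: h = z + ψ = -46.43 + 87.35 = 40.92 m.
Δh = h(PZ-2) − h(PZ-8) = 42.19 − 40.92 = 1.27 m.
Vertical separation Δz = 3.65 − (-46.43) = 50.08 m.
|i_v| = |Δh| / Δz = 1.27 / 50.08 = 0.0254.
Head is higher in the shallow piezometer, so vertical flow is downward (recharge condition).

|i_v| ≈ 0.0254; vertical flow is downward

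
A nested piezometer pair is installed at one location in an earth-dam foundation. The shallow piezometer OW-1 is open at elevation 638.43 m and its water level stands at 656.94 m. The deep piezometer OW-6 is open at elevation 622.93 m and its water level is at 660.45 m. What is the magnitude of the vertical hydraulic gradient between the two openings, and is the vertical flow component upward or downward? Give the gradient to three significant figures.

Total head at OW-1: h = 656.94 m (water level in the standpipe).
Total head at OW-6: h = 660.45 m.
Δh = h(OW-1) − h(OW-6) = 656.94 − 660.45 = -3.51 m.
Vertical separation Δz = 638.43 − 622.93 = 15.50 m.
|i_v| = |Δh| / Δz = 3.51 / 15.50 = 0.226.
Head is higher in the deep piezometer, so vertical flow is upward (discharge condition).

|i_v| ≈ 0.226; vertical flow is upward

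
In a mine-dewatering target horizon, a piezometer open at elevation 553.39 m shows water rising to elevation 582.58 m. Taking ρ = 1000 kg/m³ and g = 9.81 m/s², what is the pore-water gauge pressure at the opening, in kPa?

P ≈ 286 kPa

Pressure head ψ = h − z = 582.58 − 553.39 = 29.19 m.
P = ρgψ = 1000 × 9.81 × 29.19 = 286354 Pa ≈ 286 kPa.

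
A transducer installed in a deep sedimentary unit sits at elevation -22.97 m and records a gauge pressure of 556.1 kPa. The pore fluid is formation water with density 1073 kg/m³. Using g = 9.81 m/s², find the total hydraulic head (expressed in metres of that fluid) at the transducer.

ψ = P/(ρg) = 556.1×1000 / (1073 × 9.81) = 52.83 m.
h = z + ψ = -22.97 + 52.83 = 29.86 m.

h ≈ 29.86 m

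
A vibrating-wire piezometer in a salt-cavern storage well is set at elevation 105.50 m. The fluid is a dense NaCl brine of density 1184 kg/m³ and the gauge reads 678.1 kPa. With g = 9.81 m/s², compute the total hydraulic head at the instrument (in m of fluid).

ψ = P/(ρg) = 678.1×1000 / (1184 × 9.81) = 58.38 m.
h = z + ψ = 105.50 + 58.38 = 163.88 m.

h ≈ 163.88 m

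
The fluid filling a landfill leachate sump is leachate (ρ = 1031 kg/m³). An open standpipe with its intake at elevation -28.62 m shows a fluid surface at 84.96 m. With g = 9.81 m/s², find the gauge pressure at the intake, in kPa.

Pressure head ψ = h − z = 84.96 − (-28.62) = 113.58 m.
P = ρgψ = 1031 × 9.81 × 113.58 = 1148761 Pa ≈ 1150 kPa.

P ≈ 1150 kPa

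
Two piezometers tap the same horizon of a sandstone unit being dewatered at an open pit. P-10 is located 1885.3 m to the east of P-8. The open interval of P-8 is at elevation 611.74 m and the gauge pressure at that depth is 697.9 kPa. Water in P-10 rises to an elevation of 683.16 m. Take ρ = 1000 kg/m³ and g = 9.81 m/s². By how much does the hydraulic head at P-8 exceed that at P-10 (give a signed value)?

Δh ≈ -0.28 m

Pressure head at P-8: ψ = P/(ρg) = 697.9×1000 / (1000 × 9.81) = 71.14 m.
Total head at P-8: h = z + ψ = 611.74 + 71.14 = 682.88 m.
Total head at P-10: h = 683.16 m (water level in the piezometer is the total head).
Head difference: h(P-8) − h(P-10) = 682.88 − 683.16 = -0.28 m.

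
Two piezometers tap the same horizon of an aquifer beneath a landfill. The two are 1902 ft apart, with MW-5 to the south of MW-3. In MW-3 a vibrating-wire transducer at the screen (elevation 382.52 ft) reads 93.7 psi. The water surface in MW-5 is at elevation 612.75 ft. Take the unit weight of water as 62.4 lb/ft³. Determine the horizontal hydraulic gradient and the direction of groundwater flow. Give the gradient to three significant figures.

i ≈ 0.00736; groundwater flows toward the north

Pressure head at MW-3: ψ = 144·P/γ = 144 × 93.7 / 62.4 = 216.23 ft.
Total head at MW-3: h = z + ψ = 382.52 + 216.23 = 598.75 ft.
Total head at MW-5: h = 612.75 ft (water level in the piezometer is the total head).
Head difference: h(MW-3) − h(MW-5) = 598.75 − 612.75 = -14.00 ft.
Hydraulic gradient: i = |Δh| / L = 14.00 / 1902 = 0.00736.
Flow is from higher to lower head: from MW-5 toward MW-3, i.e. toward the north.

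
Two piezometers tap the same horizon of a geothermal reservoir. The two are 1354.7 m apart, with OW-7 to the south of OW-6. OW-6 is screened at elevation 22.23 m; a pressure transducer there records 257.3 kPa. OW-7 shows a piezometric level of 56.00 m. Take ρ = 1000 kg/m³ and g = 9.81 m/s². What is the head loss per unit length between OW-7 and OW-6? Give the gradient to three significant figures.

i ≈ 0.00557 m/m

Pressure head at OW-6: ψ = P/(ρg) = 257.3×1000 / (1000 × 9.81) = 26.23 m.
Total head at OW-6: h = z + ψ = 22.23 + 26.23 = 48.46 m.
Total head at OW-7: h = 56.00 m (water level in the piezometer is the total head).
Head difference: h(OW-6) − h(OW-7) = 48.46 − 56.00 = -7.54 m.
Hydraulic gradient: i = |Δh| / L = 7.54 / 1354.7 = 0.00557.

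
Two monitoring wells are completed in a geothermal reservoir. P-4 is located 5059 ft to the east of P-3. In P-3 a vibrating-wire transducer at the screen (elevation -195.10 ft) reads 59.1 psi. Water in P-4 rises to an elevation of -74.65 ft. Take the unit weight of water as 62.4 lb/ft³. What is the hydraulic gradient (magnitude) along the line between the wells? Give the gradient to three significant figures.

i ≈ 0.00315

Pressure head at P-3: ψ = 144·P/γ = 144 × 59.1 / 62.4 = 136.38 ft.
Total head at P-3: h = z + ψ = -195.10 + 136.38 = -58.72 ft.
Total head at P-4: h = -74.65 ft (water level in the piezometer is the total head).
Head difference: h(P-3) − h(P-4) = -58.72 − (-74.65) = 15.93 ft.
Hydraulic gradient: i = |Δh| / L = 15.93 / 5059 = 0.00315.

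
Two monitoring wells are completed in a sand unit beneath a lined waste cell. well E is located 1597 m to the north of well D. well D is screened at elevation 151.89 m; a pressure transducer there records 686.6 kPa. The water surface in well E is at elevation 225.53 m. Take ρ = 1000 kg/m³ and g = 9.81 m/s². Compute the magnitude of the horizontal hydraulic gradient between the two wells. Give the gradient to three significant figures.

i ≈ 0.00229

Pressure head at well D: ψ = P/(ρg) = 686.6×1000 / (1000 × 9.81) = 69.99 m.
Total head at well D: h = z + ψ = 151.89 + 69.99 = 221.88 m.
Total head at well E: h = 225.53 m (water level in the piezometer is the total head).
Head difference: h(well D) − h(well E) = 221.88 − 225.53 = -3.65 m.
Hydraulic gradient: i = |Δh| / L = 3.65 / 1597 = 0.00229.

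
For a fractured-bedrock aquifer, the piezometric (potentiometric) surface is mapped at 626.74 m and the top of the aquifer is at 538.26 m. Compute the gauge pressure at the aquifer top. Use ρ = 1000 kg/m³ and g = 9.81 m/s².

Pressure head at the aquifer top: ψ = h − z = 626.74 − 538.26 = 88.48 m.
P = ρgψ = 1000 × 9.81 × 88.48 = 867989 Pa ≈ 868 kPa.

P ≈ 868 kPa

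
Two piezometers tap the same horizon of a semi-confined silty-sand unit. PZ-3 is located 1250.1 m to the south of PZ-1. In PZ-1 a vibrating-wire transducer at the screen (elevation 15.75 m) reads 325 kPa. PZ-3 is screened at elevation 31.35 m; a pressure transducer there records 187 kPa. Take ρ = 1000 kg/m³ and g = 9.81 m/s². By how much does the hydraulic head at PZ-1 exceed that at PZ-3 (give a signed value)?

Pressure head at PZ-1: ψ = P/(ρg) = 325×1000 / (1000 × 9.81) = 33.13 m.
Total head at PZ-1: h = z + ψ = 15.75 + 33.13 = 48.88 m.
Pressure head at PZ-3: ψ = P/(ρg) = 187×1000 / (1000 × 9.81) = 19.06 m.
Total head at PZ-3: h = z + ψ = 31.35 + 19.06 = 50.41 m.
Head difference: h(PZ-1) − h(PZ-3) = 48.88 − 50.41 = -1.53 m.

Δh ≈ -1.53 m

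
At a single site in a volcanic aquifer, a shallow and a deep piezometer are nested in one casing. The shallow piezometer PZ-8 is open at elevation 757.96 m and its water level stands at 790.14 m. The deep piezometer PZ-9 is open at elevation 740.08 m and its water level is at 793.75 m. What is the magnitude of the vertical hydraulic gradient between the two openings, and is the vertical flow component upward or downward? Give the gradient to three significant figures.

Total head at PZ-8: h = 790.14 m (water level in the standpipe).
Total head at PZ-9: h = 793.75 m.
Δh = h(PZ-8) − h(PZ-9) = 790.14 − 793.75 = -3.61 m.
Vertical separation Δz = 757.96 − 740.08 = 17.88 m.
|i_v| = |Δh| / Δz = 3.61 / 17.88 = 0.202.
Head is higher in the deep piezometer, so vertical flow is upward (discharge condition).

|i_v| ≈ 0.202; vertical flow is upward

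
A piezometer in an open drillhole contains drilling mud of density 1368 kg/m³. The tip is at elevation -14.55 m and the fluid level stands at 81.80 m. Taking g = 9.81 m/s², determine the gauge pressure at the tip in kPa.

Pressure head ψ = h − z = 81.80 − (-14.55) = 96.35 m.
P = ρgψ = 1368 × 9.81 × 96.35 = 1293025 Pa ≈ 1290 kPa.

P ≈ 1290 kPa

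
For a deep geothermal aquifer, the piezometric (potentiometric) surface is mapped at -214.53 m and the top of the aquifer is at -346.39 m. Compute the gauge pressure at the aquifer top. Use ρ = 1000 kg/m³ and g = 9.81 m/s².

P ≈ 1290 kPa

Pressure head at the aquifer top: ψ = h − z = -214.53 − (-346.39) = 131.86 m.
P = ρgψ = 1000 × 9.81 × 131.86 = 1293547 Pa ≈ 1290 kPa.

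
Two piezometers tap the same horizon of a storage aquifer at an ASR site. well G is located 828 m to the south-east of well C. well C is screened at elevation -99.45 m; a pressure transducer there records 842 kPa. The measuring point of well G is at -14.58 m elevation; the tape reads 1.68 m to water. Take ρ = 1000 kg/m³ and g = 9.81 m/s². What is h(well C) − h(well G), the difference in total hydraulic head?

Pressure head at well C: ψ = P/(ρg) = 842×1000 / (1000 × 9.81) = 85.83 m.
Total head at well C: h = z + ψ = -99.45 + 85.83 = -13.62 m.
Total head at well G: h = -14.58 − 1.68 = -16.26 m.
Head difference: h(well C) − h(well G) = -13.62 − (-16.26) = 2.64 m.

Δh ≈ 2.64 m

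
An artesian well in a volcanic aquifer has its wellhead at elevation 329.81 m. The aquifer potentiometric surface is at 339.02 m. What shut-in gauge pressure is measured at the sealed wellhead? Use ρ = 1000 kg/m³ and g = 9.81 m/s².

Head above the cap: Δh = 339.02 − 329.81 = 9.21 m.
P = ρgΔh = 1000 × 9.81 × 9.21 = 90350 Pa ≈ 90.4 kPa.

P ≈ 90.4 kPa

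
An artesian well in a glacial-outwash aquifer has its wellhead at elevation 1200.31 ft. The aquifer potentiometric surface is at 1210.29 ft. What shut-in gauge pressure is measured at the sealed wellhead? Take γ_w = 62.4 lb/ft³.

P ≈ 4.32 psi

Head above the cap: Δh = 1210.29 − 1200.31 = 9.98 ft.
P = γΔh/144 = 62.4 × 9.98 / 144 = 4.32 psi.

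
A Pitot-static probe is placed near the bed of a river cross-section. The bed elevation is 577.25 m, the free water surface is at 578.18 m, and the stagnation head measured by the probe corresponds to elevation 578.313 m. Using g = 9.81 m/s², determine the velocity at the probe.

Near the bed, under hydrostatic conditions, the piezometric head (z + ψ) equals the free-surface elevation, 578.18 m.
Velocity head = total − piezometric = 578.313 − 578.18 = 0.133 m.
v = √(2g·h_v) = √(2 × 9.81 × 0.133) = 1.62 m/s.

v ≈ 1.62 m/s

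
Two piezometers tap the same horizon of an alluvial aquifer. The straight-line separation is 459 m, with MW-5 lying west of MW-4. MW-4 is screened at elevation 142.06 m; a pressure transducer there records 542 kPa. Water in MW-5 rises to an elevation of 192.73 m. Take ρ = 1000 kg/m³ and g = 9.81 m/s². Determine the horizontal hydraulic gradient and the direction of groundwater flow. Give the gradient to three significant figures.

Pressure head at MW-4: ψ = P/(ρg) = 542×1000 / (1000 × 9.81) = 55.25 m.
Total head at MW-4: h = z + ψ = 142.06 + 55.25 = 197.31 m.
Total head at MW-5: h = 192.73 m (water level in the piezometer is the total head).
Head difference: h(MW-4) − h(MW-5) = 197.31 − 192.73 = 4.58 m.
Hydraulic gradient: i = |Δh| / L = 4.58 / 459 = 0.00998.
Flow is from higher to lower head: from MW-4 toward MW-5, i.e. toward the west.

i ≈ 0.00998; groundwater flows toward the west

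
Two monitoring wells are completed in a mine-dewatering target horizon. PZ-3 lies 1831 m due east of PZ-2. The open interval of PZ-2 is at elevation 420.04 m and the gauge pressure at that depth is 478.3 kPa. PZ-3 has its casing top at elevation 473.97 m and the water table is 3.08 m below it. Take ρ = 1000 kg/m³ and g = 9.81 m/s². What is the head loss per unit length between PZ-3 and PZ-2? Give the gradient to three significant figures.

Pressure head at PZ-2: ψ = P/(ρg) = 478.3×1000 / (1000 × 9.81) = 48.76 m.
Total head at PZ-2: h = z + ψ = 420.04 + 48.76 = 468.80 m.
Total head at PZ-3: h = 473.97 − 3.08 = 470.89 m.
Head difference: h(PZ-2) − h(PZ-3) = 468.80 − 470.89 = -2.09 m.
Hydraulic gradient: i = |Δh| / L = 2.09 / 1831 = 0.00114.

i ≈ 0.00114 m/m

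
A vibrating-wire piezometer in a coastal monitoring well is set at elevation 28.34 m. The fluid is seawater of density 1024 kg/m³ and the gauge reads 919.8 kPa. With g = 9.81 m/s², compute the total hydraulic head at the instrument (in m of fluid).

ψ = P/(ρg) = 919.8×1000 / (1024 × 9.81) = 91.56 m.
h = z + ψ = 28.34 + 91.56 = 119.90 m.

h ≈ 119.90 m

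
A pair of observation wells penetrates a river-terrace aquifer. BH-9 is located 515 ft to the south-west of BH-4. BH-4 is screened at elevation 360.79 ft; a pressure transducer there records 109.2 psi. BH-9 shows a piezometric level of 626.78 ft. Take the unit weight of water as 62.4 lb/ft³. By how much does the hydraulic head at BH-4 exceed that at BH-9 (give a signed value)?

Pressure head at BH-4: ψ = 144·P/γ = 144 × 109.2 / 62.4 = 252.00 ft.
Total head at BH-4: h = z + ψ = 360.79 + 252.00 = 612.79 ft.
Total head at BH-9: h = 626.78 ft (water level in the piezometer is the total head).
Head difference: h(BH-4) − h(BH-9) = 612.79 − 626.78 = -13.99 ft.

Δh ≈ -13.99 ft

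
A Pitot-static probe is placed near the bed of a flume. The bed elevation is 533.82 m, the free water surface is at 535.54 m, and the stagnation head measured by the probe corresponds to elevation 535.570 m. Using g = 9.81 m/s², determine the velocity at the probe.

v ≈ 0.767 m/s

Near the bed, under hydrostatic conditions, the piezometric head (z + ψ) equals the free-surface elevation, 535.54 m.
Velocity head = total − piezometric = 535.570 − 535.54 = 0.030 m.
v = √(2g·h_v) = √(2 × 9.81 × 0.030) = 0.767 m/s.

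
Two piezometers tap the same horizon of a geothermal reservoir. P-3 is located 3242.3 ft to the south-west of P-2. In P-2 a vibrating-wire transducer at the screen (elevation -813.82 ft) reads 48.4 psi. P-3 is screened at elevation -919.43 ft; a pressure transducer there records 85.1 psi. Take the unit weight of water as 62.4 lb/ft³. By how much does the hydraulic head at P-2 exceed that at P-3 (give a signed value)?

Pressure head at P-2: ψ = 144·P/γ = 144 × 48.4 / 62.4 = 111.69 ft.
Total head at P-2: h = z + ψ = -813.82 + 111.69 = -702.13 ft.
Pressure head at P-3: ψ = 144·P/γ = 144 × 85.1 / 62.4 = 196.38 ft.
Total head at P-3: h = z + ψ = -919.43 + 196.38 = -723.05 ft.
Head difference: h(P-2) − h(P-3) = -702.13 − (-723.05) = 20.92 ft.

Δh ≈ 20.92 ft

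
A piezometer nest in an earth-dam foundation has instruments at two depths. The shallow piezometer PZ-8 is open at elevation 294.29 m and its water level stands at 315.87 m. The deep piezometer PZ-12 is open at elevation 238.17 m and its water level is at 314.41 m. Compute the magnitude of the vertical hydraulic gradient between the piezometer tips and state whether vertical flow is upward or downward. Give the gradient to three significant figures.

Total head at PZ-8: h = 315.87 m (water level in the standpipe).
Total head at PZ-12: h = 314.41 m.
Δh = h(PZ-8) − h(PZ-12) = 315.87 − 314.41 = 1.46 m.
Vertical separation Δz = 294.29 − 238.17 = 56.12 m.
|i_v| = |Δh| / Δz = 1.46 / 56.12 = 0.0260.
Head is higher in the shallow piezometer, so vertical flow is downward (recharge condition).

|i_v| ≈ 0.0260; vertical flow is downward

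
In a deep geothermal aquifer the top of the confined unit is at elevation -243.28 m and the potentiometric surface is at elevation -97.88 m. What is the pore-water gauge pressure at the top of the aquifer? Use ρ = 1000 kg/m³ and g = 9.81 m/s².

Pressure head at the aquifer top: ψ = h − z = -97.88 − (-243.28) = 145.40 m.
P = ρgψ = 1000 × 9.81 × 145.40 = 1426374 Pa ≈ 1430 kPa.

P ≈ 1430 kPa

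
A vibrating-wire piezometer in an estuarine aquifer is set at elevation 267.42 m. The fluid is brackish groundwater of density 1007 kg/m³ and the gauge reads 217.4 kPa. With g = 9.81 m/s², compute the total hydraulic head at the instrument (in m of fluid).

h ≈ 289.43 m

ψ = P/(ρg) = 217.4×1000 / (1007 × 9.81) = 22.01 m.
h = z + ψ = 267.42 + 22.01 = 289.43 m.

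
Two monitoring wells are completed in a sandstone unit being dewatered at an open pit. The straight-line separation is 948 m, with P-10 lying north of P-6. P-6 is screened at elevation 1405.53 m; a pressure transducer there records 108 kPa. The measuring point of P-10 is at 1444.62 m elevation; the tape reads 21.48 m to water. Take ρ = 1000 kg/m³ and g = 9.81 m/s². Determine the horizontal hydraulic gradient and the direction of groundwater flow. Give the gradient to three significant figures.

Pressure head at P-6: ψ = P/(ρg) = 108×1000 / (1000 × 9.81) = 11.01 m.
Total head at P-6: h = z + ψ = 1405.53 + 11.01 = 1416.54 m.
Total head at P-10: h = 1444.62 − 21.48 = 1423.14 m.
Head difference: h(P-6) − h(P-10) = 1416.54 − 1423.14 = -6.60 m.
Hydraulic gradient: i = |Δh| / L = 6.60 / 948 = 0.00696.
Flow is from higher to lower head: from P-10 toward P-6, i.e. toward the south.

i ≈ 0.00696; groundwater flows toward the south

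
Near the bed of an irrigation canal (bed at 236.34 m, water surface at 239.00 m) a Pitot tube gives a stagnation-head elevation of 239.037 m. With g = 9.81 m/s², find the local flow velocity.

Near the bed, under hydrostatic conditions, the piezometric head (z + ψ) equals the free-surface elevation, 239.00 m.
Velocity head = total − piezometric = 239.037 − 239.00 = 0.037 m.
v = √(2g·h_v) = √(2 × 9.81 × 0.037) = 0.852 m/s.

v ≈ 0.852 m/s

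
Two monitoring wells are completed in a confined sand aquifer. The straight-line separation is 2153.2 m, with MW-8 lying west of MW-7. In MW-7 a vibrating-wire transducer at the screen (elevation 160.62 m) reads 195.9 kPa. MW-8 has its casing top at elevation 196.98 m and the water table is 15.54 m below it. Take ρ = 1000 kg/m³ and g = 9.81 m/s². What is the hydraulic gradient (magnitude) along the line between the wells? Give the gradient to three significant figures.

Pressure head at MW-7: ψ = P/(ρg) = 195.9×1000 / (1000 × 9.81) = 19.97 m.
Total head at MW-7: h = z + ψ = 160.62 + 19.97 = 180.59 m.
Total head at MW-8: h = 196.98 − 15.54 = 181.44 m.
Head difference: h(MW-7) − h(MW-8) = 180.59 − 181.44 = -0.85 m.
Hydraulic gradient: i = |Δh| / L = 0.85 / 2153.2 = 0.000395.

i ≈ 0.000395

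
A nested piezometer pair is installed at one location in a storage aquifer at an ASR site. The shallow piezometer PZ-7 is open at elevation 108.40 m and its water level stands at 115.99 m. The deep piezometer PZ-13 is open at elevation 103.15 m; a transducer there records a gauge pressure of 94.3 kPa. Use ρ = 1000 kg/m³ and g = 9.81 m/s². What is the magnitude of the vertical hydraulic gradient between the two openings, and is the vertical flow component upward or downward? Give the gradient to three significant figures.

|i_v| ≈ 0.615; vertical flow is downward

Total head at PZ-7: h = 115.99 m (water level in the standpipe).
Pressure head at PZ-13: ψ = P/(ρg) = 94.3×1000 / (1000 × 9.81) = 9.61 m.
Total head at PZ-13: h = z + ψ = 103.15 + 9.61 = 112.76 m.
Δh = h(PZ-7) − h(PZ-13) = 115.99 − 112.76 = 3.23 m.
Vertical separation Δz = 108.40 − 103.15 = 5.25 m.
|i_v| = |Δh| / Δz = 3.23 / 5.25 = 0.615.
Head is higher in the shallow piezometer, so vertical flow is downward (recharge condition).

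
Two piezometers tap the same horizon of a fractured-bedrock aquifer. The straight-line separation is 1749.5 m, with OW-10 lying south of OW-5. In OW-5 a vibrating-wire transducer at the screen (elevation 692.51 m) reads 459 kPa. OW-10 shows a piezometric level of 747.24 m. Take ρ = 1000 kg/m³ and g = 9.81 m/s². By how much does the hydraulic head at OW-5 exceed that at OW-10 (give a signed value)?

Δh ≈ -7.94 m

Pressure head at OW-5: ψ = P/(ρg) = 459×1000 / (1000 × 9.81) = 46.79 m.
Total head at OW-5: h = z + ψ = 692.51 + 46.79 = 739.30 m.
Total head at OW-10: h = 747.24 m (water level in the piezometer is the total head).
Head difference: h(OW-5) − h(OW-10) = 739.30 − 747.24 = -7.94 m.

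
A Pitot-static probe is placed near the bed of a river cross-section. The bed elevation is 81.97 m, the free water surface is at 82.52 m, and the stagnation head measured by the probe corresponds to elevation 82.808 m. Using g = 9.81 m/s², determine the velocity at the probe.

Near the bed, under hydrostatic conditions, the piezometric head (z + ψ) equals the free-surface elevation, 82.52 m.
Velocity head = total − piezometric = 82.808 − 82.52 = 0.288 m.
v = √(2g·h_v) = √(2 × 9.81 × 0.288) = 2.38 m/s.

v ≈ 2.38 m/s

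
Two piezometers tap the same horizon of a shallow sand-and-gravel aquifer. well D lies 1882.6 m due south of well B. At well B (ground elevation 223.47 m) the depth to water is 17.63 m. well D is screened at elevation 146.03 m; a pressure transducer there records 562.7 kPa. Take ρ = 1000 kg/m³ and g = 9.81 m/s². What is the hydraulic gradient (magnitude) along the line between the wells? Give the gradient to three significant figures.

i ≈ 0.00130

Total head at well B: h = 223.47 − 17.63 = 205.84 m.
Pressure head at well D: ψ = P/(ρg) = 562.7×1000 / (1000 × 9.81) = 57.36 m.
Total head at well D: h = z + ψ = 146.03 + 57.36 = 203.39 m.
Head difference: h(well B) − h(well D) = 205.84 − 203.39 = 2.45 m.
Hydraulic gradient: i = |Δh| / L = 2.45 / 1882.6 = 0.00130.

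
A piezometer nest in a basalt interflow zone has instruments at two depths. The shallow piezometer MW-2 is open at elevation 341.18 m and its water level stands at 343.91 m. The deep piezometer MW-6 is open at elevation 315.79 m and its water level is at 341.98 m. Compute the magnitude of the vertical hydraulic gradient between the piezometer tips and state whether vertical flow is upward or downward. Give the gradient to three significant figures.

|i_v| ≈ 0.0760; vertical flow is downward

Total head at MW-2: h = 343.91 m (water level in the standpipe).
Total head at MW-6: h = 341.98 m.
Δh = h(MW-2) − h(MW-6) = 343.91 − 341.98 = 1.93 m.
Vertical separation Δz = 341.18 − 315.79 = 25.39 m.
|i_v| = |Δh| / Δz = 1.93 / 25.39 = 0.0760.
Head is higher in the shallow piezometer, so vertical flow is downward (recharge condition).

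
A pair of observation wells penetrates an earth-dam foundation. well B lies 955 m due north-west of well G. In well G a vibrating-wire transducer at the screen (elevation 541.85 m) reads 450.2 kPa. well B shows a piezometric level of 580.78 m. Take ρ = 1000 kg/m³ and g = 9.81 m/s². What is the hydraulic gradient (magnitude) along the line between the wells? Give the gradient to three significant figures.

i ≈ 0.00729

Pressure head at well G: ψ = P/(ρg) = 450.2×1000 / (1000 × 9.81) = 45.89 m.
Total head at well G: h = z + ψ = 541.85 + 45.89 = 587.74 m.
Total head at well B: h = 580.78 m (water level in the piezometer is the total head).
Head difference: h(well G) − h(well B) = 587.74 − 580.78 = 6.96 m.
Hydraulic gradient: i = |Δh| / L = 6.96 / 955 = 0.00729.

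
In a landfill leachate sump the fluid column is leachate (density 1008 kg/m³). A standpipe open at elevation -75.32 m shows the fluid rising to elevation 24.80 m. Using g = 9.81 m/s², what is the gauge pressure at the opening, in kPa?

P ≈ 990 kPa

Pressure head ψ = h − z = 24.80 − (-75.32) = 100.12 m.
P = ρgψ = 1008 × 9.81 × 100.12 = 990035 Pa ≈ 990 kPa.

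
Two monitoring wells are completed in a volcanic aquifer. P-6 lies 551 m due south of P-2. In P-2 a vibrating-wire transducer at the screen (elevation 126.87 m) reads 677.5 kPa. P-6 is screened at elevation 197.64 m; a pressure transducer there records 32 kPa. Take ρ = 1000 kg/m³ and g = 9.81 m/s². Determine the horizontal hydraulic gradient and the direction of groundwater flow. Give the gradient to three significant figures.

Pressure head at P-2: ψ = P/(ρg) = 677.5×1000 / (1000 × 9.81) = 69.06 m.
Total head at P-2: h = z + ψ = 126.87 + 69.06 = 195.93 m.
Pressure head at P-6: ψ = P/(ρg) = 32×1000 / (1000 × 9.81) = 3.26 m.
Total head at P-6: h = z + ψ = 197.64 + 3.26 = 200.90 m.
Head difference: h(P-2) − h(P-6) = 195.93 − 200.90 = -4.97 m.
Hydraulic gradient: i = |Δh| / L = 4.97 / 551 = 0.00902.
Flow is from higher to lower head: from P-6 toward P-2, i.e. toward the north.

i ≈ 0.00902; groundwater flows toward the north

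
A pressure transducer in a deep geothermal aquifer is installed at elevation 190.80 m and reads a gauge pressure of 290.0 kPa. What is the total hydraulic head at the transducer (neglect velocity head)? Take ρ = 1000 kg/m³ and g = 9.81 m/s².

ψ = P/(ρg) = 290.0×1000 / (1000 × 9.81) = 29.56 m.
h = z + ψ = 190.80 + 29.56 = 220.36 m.

h ≈ 220.36 m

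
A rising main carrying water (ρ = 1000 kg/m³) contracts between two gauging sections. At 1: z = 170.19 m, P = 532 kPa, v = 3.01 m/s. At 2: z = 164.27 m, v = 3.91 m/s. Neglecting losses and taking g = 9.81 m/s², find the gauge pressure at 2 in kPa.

Pressure head at 1: ψ₁ = P₁/(ρg) = 532×1000 / (1000 × 9.81) = 54.23 m.
Velocity heads: v₁²/2g = 3.01²/19.62 = 0.462 m; v₂²/2g = 3.91²/19.62 = 0.779 m.
Total head H = z₁ + ψ₁ + v₁²/2g = 170.19 + 54.23 + 0.462 = 224.88 m.
ψ₂ = H − z₂ − v₂²/2g = 224.88 − 164.27 − 0.779 = 59.83 m.
P₂ = ρgψ₂ = 1000 × 9.81 × 59.83 ≈ 587 kPa.

P₂ ≈ 587 kPa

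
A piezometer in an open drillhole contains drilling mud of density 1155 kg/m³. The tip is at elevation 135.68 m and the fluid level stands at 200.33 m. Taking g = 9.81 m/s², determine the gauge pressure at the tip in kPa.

Pressure head ψ = h − z = 200.33 − 135.68 = 64.65 m.
P = ρgψ = 1155 × 9.81 × 64.65 = 732520 Pa ≈ 733 kPa.

P ≈ 733 kPa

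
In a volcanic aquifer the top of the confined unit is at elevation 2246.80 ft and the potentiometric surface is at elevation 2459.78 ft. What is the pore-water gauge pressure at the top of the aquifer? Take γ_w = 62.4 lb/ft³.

P ≈ 92.3 psi

Pressure head at the aquifer top: ψ = h − z = 2459.78 − 2246.80 = 212.98 ft.
P = γψ/144 = 62.4 × 212.98 / 144 = 92.3 psi.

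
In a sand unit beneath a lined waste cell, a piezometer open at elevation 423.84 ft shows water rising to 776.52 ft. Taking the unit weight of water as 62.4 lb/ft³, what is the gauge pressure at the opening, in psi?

P ≈ 153 psi

Pressure head ψ = h − z = 776.52 − 423.84 = 352.68 ft.
P = γ·ψ / 144 = 62.4 × 352.68 / 144 = 153 psi.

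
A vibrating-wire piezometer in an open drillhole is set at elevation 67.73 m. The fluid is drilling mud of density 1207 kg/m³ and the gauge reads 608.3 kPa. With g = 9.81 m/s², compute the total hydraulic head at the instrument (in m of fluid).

h ≈ 119.10 m

ψ = P/(ρg) = 608.3×1000 / (1207 × 9.81) = 51.37 m.
h = z + ψ = 67.73 + 51.37 = 119.10 m.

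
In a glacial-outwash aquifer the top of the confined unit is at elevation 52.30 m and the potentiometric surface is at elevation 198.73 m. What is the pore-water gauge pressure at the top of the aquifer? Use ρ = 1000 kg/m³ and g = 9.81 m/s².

Pressure head at the aquifer top: ψ = h − z = 198.73 − 52.30 = 146.43 m.
P = ρgψ = 1000 × 9.81 × 146.43 = 1436478 Pa ≈ 1440 kPa.

P ≈ 1440 kPa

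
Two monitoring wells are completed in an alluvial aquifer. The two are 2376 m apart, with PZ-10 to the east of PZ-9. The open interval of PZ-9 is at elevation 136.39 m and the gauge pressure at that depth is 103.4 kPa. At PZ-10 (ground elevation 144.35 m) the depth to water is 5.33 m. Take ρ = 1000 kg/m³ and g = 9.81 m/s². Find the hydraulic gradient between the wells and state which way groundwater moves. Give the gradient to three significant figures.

Pressure head at PZ-9: ψ = P/(ρg) = 103.4×1000 / (1000 × 9.81) = 10.54 m.
Total head at PZ-9: h = z + ψ = 136.39 + 10.54 = 146.93 m.
Total head at PZ-10: h = 144.35 − 5.33 = 139.02 m.
Head difference: h(PZ-9) − h(PZ-10) = 146.93 − 139.02 = 7.91 m.
Hydraulic gradient: i = |Δh| / L = 7.91 / 2376 = 0.00333.
Flow is from higher to lower head: from PZ-9 toward PZ-10, i.e. toward the east.

i ≈ 0.00333; groundwater flows toward the east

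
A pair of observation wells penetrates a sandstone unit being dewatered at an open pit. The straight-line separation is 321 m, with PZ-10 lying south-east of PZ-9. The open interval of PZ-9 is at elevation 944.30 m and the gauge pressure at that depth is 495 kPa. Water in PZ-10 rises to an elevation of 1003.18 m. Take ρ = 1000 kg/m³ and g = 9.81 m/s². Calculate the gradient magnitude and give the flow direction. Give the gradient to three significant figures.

Pressure head at PZ-9: ψ = P/(ρg) = 495×1000 / (1000 × 9.81) = 50.46 m.
Total head at PZ-9: h = z + ψ = 944.30 + 50.46 = 994.76 m.
Total head at PZ-10: h = 1003.18 m (water level in the piezometer is the total head).
Head difference: h(PZ-9) − h(PZ-10) = 994.76 − 1003.18 = -8.42 m.
Hydraulic gradient: i = |Δh| / L = 8.42 / 321 = 0.0262.
Flow is from higher to lower head: from PZ-10 toward PZ-9, i.e. toward the north-west.

i ≈ 0.0262; groundwater flows toward the north-west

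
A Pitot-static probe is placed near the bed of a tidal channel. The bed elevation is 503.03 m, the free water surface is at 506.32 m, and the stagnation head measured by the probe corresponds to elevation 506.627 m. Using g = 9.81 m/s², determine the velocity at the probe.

v ≈ 2.45 m/s

Near the bed, under hydrostatic conditions, the piezometric head (z + ψ) equals the free-surface elevation, 506.32 m.
Velocity head = total − piezometric = 506.627 − 506.32 = 0.307 m.
v = √(2g·h_v) = √(2 × 9.81 × 0.307) = 2.45 m/s.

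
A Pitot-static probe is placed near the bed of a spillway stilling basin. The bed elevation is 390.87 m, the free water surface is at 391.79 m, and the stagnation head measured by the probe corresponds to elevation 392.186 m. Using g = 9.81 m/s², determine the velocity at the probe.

Near the bed, under hydrostatic conditions, the piezometric head (z + ψ) equals the free-surface elevation, 391.79 m.
Velocity head = total − piezometric = 392.186 − 391.79 = 0.396 m.
v = √(2g·h_v) = √(2 × 9.81 × 0.396) = 2.79 m/s.

v ≈ 2.79 m/s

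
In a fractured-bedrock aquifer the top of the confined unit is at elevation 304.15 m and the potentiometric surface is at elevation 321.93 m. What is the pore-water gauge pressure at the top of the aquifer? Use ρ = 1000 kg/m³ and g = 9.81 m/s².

Pressure head at the aquifer top: ψ = h − z = 321.93 − 304.15 = 17.78 m.
P = ρgψ = 1000 × 9.81 × 17.78 = 174422 Pa ≈ 174 kPa.

P ≈ 174 kPa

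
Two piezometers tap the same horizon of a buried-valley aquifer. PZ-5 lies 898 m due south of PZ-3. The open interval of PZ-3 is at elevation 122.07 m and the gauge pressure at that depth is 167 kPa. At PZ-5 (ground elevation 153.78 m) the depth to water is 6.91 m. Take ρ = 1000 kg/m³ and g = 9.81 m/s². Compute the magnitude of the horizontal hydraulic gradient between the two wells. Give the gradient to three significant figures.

i ≈ 0.00866

Pressure head at PZ-3: ψ = P/(ρg) = 167×1000 / (1000 × 9.81) = 17.02 m.
Total head at PZ-3: h = z + ψ = 122.07 + 17.02 = 139.09 m.
Total head at PZ-5: h = 153.78 − 6.91 = 146.87 m.
Head difference: h(PZ-3) − h(PZ-5) = 139.09 − 146.87 = -7.78 m.
Hydraulic gradient: i = |Δh| / L = 7.78 / 898 = 0.00866.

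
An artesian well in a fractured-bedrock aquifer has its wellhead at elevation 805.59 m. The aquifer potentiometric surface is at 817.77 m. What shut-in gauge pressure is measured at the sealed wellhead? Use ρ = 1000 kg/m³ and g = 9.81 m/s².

Head above the cap: Δh = 817.77 − 805.59 = 12.18 m.
P = ρgΔh = 1000 × 9.81 × 12.18 = 119486 Pa ≈ 119 kPa.

P ≈ 119 kPa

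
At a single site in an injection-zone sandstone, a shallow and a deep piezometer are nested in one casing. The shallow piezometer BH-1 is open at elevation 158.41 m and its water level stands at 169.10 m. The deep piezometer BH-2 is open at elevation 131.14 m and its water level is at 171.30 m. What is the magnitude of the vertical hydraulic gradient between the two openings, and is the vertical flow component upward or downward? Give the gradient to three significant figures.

Total head at BH-1: h = 169.10 m (water level in the standpipe).
Total head at BH-2: h = 171.30 m.
Δh = h(BH-1) − h(BH-2) = 169.10 − 171.30 = -2.20 m.
Vertical separation Δz = 158.41 − 131.14 = 27.27 m.
|i_v| = |Δh| / Δz = 2.20 / 27.27 = 0.0807.
Head is higher in the deep piezometer, so vertical flow is upward (discharge condition).

|i_v| ≈ 0.0807; vertical flow is upward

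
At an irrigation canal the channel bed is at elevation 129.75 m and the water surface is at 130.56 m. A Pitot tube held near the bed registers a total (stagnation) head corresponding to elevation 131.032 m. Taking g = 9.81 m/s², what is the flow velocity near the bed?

v ≈ 3.04 m/s

Near the bed, under hydrostatic conditions, the piezometric head (z + ψ) equals the free-surface elevation, 130.56 m.
Velocity head = total − piezometric = 131.032 − 130.56 = 0.472 m.
v = √(2g·h_v) = √(2 × 9.81 × 0.472) = 3.04 m/s.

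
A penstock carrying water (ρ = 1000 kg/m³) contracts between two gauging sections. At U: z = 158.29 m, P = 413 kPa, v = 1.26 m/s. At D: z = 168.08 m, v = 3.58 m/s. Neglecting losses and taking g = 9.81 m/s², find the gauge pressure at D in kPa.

Pressure head at U: ψ₁ = P₁/(ρg) = 413×1000 / (1000 × 9.81) = 42.10 m.
Velocity heads: v₁²/2g = 1.26²/19.62 = 0.081 m; v₂²/2g = 3.58²/19.62 = 0.653 m.
Total head H = z₁ + ψ₁ + v₁²/2g = 158.29 + 42.10 + 0.081 = 200.47 m.
ψ₂ = H − z₂ − v₂²/2g = 200.47 − 168.08 − 0.653 = 31.74 m.
P₂ = ρgψ₂ = 1000 × 9.81 × 31.74 ≈ 311 kPa.

P₂ ≈ 311 kPa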